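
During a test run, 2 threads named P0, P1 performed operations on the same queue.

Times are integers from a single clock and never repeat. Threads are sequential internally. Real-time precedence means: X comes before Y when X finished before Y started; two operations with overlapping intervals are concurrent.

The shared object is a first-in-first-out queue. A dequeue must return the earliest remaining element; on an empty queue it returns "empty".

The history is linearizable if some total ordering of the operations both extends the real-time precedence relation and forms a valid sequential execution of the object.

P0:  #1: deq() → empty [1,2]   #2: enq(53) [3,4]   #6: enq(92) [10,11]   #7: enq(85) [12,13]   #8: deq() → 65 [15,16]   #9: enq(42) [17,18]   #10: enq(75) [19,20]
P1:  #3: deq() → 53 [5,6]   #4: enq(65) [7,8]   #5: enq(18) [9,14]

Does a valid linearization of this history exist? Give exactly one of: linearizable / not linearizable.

one valid linearization: #1, #2, #3, #4, #5, #6, #7, #8, #9, #10
step 1: #1 deq() → empty — queue <>
step 2: #2 enq(53) — queue <53>
step 3: #3 deq() → 53 — queue <>
step 4: #4 enq(65) — queue <65>
step 5: #5 enq(18) — queue <65,18>
step 6: #6 enq(92) — queue <65,18,92>
step 7: #7 enq(85) — queue <65,18,92,85>
step 8: #8 deq() → 65 — queue <18,92,85>
step 9: #9 enq(42) — queue <18,92,85,42>
step 10: #10 enq(75) — queue <18,92,85,42,75>

linearizable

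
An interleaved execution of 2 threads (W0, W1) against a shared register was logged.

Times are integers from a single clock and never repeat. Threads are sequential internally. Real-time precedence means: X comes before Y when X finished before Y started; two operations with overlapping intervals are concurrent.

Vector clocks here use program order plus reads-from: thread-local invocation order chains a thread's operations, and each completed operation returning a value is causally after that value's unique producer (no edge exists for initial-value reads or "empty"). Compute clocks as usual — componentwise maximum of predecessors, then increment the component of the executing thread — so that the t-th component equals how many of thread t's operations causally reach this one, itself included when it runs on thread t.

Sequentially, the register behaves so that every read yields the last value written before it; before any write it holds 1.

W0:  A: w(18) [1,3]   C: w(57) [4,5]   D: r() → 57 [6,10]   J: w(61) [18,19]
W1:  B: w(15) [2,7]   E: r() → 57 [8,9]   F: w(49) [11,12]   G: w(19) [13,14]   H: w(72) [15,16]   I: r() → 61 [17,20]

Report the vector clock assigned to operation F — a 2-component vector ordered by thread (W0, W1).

B, invoked 2, has no incoming edges; only W1's bump applies → (0, 1)
A, invoked 1, has no incoming edges; only W0's bump applies → (1, 0)
invoked at 4, C merges VC(A)=(1, 0) and bumps W0's slot → (2, 0)
invoked at 6, D merges VC(C)=(2, 0) and bumps W0's slot → (3, 0)
invoked at 8, E merges VC(B)=(0, 1), VC(C)=(2, 0) and bumps W1's slot → (2, 2)
invoked at 18, J merges VC(D)=(3, 0) and bumps W0's slot → (4, 0)
invoked at 11, F merges VC(E)=(2, 2) and bumps W1's slot → (2, 3)
invoked at 13, G merges VC(F)=(2, 3) and bumps W1's slot → (2, 4)
invoked at 15, H merges VC(G)=(2, 4) and bumps W1's slot → (2, 5)
invoked at 17, I merges VC(H)=(2, 5), VC(J)=(4, 0) and bumps W1's slot → (4, 6)
target: VC(F) = (2, 3)

(2, 3)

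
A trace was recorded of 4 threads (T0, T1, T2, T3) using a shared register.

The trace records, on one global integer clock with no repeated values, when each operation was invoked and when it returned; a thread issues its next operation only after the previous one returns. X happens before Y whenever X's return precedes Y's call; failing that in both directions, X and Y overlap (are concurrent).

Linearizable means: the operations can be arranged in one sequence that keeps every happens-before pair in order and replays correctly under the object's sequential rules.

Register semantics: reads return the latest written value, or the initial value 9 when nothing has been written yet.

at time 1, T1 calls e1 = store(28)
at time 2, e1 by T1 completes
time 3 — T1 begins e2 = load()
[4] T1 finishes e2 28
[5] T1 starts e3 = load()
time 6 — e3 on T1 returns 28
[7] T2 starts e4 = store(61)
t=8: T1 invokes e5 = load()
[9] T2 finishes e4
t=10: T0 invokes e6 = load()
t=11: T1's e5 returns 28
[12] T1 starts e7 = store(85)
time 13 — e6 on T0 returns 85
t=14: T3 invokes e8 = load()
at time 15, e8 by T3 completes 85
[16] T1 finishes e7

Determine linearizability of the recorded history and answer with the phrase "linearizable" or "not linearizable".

linearizable

witness order: e1, e2, e3, e5, e4, e7, e6, e8
1. e1 store(28), leaving value 28
2. e2 load() → 28, leaving value 28
3. e3 load() → 28, leaving value 28
4. e5 load() → 28, leaving value 28
5. e4 store(61), leaving value 61
6. e7 store(85), leaving value 85
7. e6 load() → 85, leaving value 85
8. e8 load() → 85, leaving value 85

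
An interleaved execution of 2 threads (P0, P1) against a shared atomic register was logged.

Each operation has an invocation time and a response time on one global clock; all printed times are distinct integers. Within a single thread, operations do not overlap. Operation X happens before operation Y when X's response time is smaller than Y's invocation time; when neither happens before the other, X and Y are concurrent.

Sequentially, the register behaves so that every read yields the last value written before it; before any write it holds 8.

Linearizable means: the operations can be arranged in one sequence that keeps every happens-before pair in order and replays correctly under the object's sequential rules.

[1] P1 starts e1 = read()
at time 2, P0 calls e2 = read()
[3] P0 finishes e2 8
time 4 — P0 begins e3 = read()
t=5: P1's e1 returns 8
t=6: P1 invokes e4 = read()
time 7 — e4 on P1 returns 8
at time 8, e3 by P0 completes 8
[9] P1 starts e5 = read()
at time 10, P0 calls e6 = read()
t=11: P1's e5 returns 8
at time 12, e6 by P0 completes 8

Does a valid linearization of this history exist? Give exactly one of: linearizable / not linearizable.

linearizable

witness order: e1, e2, e3, e4, e5, e6
after step 1 (e1 read() → 8): value 8
after step 2 (e2 read() → 8): value 8
after step 3 (e3 read() → 8): value 8
after step 4 (e4 read() → 8): value 8
after step 5 (e5 read() → 8): value 8
after step 6 (e6 read() → 8): value 8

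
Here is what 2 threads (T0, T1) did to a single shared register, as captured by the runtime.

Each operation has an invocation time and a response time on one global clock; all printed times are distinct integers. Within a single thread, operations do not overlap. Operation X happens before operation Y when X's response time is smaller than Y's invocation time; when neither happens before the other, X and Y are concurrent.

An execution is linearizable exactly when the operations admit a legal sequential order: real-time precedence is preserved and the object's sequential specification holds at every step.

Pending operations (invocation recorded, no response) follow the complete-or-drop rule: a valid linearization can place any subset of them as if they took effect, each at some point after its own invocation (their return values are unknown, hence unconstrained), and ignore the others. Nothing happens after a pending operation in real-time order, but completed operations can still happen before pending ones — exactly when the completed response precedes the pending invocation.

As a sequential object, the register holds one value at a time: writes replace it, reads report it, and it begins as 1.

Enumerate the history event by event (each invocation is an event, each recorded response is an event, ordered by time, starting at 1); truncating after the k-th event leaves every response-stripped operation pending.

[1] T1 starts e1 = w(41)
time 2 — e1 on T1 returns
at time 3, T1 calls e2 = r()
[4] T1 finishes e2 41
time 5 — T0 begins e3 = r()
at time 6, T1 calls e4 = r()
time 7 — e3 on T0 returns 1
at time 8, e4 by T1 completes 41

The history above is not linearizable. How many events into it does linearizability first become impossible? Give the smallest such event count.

events 1..6 are still linearizable — one witness is e1, e2:
after step 1 (e1 w(41)): value 41
after step 2 (e2 r() → 41): value 41
with event 7 included (e3 responding at time 7), all real-time-consistent orders fail
including or dropping the 1 pending operation (e4) in any combination fails
for example e1, e2, e3 (pending dropped) fails at step 3: e3 r() → 1 is not legal there

7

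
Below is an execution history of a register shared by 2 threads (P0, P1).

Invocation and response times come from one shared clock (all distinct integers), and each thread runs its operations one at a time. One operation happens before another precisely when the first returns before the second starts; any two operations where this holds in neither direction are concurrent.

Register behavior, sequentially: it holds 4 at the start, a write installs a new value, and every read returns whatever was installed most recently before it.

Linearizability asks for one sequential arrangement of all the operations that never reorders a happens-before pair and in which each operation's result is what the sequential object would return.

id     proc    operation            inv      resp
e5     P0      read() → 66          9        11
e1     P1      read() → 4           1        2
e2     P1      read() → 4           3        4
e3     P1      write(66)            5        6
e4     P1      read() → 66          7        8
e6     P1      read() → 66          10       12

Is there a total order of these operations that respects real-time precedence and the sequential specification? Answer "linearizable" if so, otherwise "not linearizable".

linearizable

witness order: e1, e2, e3, e4, e5, e6
step 1: e1 read() → 4 — value 4
step 2: e2 read() → 4 — value 4
step 3: e3 write(66) — value 66
step 4: e4 read() → 66 — value 66
step 5: e5 read() → 66 — value 66
step 6: e6 read() → 66 — value 66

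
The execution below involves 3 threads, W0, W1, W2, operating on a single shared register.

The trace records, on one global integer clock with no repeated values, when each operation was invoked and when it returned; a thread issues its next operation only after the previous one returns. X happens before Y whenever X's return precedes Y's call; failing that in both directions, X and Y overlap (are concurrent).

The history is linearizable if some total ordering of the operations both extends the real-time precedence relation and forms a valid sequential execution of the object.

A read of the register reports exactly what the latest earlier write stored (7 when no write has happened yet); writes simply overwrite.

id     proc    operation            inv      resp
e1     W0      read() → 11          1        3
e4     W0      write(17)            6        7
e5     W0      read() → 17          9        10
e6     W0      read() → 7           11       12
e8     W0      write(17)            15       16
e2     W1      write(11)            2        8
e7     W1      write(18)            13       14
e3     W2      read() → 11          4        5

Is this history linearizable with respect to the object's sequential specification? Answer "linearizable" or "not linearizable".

through event 11 a valid linearization exists; event 12 (e6 responding at time 12) ends that
4 orders of the 6 completed register ops respect real time; none is legal
e.g. e1, e2, e3, e4, e5, e6: illegal at step 1, since e1 read() → 11 cannot apply there
e.g. e1, e3, e2, e4, e5, e6: illegal at step 1, since e1 read() → 11 cannot apply there

not linearizable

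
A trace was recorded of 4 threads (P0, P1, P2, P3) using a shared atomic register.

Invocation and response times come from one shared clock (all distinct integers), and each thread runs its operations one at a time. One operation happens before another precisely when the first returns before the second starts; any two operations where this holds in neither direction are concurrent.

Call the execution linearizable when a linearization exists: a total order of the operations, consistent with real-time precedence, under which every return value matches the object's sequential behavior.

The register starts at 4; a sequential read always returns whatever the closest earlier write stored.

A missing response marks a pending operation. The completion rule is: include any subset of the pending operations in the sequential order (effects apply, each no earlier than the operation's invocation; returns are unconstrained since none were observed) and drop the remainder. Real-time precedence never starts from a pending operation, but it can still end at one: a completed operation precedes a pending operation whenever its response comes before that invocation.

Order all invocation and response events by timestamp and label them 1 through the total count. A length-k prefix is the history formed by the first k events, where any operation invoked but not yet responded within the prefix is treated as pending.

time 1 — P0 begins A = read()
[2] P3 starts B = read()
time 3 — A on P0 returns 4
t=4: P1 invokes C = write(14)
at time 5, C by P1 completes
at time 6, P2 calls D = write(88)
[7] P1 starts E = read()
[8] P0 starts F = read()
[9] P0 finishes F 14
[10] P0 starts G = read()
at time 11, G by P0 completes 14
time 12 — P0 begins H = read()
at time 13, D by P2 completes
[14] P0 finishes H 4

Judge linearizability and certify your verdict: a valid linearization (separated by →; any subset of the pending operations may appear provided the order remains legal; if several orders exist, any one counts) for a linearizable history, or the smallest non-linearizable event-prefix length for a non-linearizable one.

not linearizable — minimal violating prefix: 14 events

already the first 14 events (up to H's response at time 14) admit no linearization; the first 13 still do
real-time-consistent orders of the 6 completed operations: 4 — all fail the atomic register replay
including or dropping the 2 pending operations (B, E) in any combination fails
sample order A, C, D, F, G, H (pending dropped) stalls at step 4 — F read() → 14 has no legal effect
sample order A, C, F, D, G, H (pending dropped) stalls at step 5 — G read() → 14 has no legal effect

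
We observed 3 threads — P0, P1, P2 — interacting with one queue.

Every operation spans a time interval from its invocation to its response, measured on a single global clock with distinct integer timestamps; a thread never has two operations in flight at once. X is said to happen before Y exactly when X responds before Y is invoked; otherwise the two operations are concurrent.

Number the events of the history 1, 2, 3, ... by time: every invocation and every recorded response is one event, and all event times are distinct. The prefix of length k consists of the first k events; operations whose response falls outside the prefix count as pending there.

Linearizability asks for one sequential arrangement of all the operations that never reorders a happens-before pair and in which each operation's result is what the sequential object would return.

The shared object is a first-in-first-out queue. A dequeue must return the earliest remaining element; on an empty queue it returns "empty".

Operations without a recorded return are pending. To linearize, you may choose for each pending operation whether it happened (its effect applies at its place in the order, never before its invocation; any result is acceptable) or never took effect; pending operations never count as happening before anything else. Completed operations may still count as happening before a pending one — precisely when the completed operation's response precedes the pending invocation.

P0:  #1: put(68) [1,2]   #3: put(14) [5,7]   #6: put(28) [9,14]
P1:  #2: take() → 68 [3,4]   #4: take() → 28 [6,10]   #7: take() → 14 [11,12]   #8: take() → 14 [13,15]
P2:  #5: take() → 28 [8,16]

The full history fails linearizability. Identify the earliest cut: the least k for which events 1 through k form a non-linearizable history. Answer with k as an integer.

12

events 1..11 are still linearizable — one witness is #1, #2, #3, #5, #6, #4:
step 1: #1 put(68) — queue <68>
step 2: #2 take() → 68 — queue <>
step 3: #3 put(14) — queue <14>
step 4: #5 take() (pending, included) — queue <>
step 5: #6 put(28) (pending, included) — queue <28>
step 6: #4 take() → 28 — queue <>
include event 12 — #7 responding at 12 — and every candidate order breaks
no escape via the 2 pending operations (#5, #6): every completion choice fails
e.g. #1, #2, #3, #4, #7 (pending dropped): illegal at step 4, since #4 take() → 28 cannot apply there
e.g. #1, #2, #4, #3, #7 (pending dropped): illegal at step 3, since #4 take() → 28 cannot apply there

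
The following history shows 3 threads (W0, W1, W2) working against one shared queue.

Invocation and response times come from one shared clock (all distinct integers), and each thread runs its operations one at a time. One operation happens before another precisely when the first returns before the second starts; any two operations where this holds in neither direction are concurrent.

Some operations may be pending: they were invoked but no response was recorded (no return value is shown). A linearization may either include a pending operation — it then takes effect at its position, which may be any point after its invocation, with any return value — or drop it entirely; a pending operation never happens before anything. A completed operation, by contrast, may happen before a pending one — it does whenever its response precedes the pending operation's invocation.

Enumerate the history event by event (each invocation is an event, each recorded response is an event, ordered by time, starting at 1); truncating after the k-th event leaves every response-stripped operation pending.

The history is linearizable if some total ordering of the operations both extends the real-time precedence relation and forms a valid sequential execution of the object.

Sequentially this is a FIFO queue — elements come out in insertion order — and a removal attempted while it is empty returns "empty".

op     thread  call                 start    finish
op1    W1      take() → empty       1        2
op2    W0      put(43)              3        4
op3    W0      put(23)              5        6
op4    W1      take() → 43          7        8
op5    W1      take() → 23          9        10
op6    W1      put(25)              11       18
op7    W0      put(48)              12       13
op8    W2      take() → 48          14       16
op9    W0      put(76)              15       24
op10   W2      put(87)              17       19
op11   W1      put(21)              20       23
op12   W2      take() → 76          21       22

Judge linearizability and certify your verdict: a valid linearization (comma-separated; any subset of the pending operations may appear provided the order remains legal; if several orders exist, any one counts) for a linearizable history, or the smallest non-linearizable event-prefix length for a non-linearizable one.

after step 1 (op1 take() → empty): queue <>
after step 2 (op2 put(43)): queue <43>
after step 3 (op3 put(23)): queue <43,23>
after step 4 (op4 take() → 43): queue <23>
after step 5 (op5 take() → 23): queue <>
after step 6 (op7 put(48)): queue <48>
after step 7 (op8 take() → 48): queue <>
after step 8 (op9 put(76)): queue <76>
after step 9 (op6 put(25)): queue <76,25>
after step 10 (op10 put(87)): queue <76,25,87>
after step 11 (op11 put(21)): queue <76,25,87,21>
after step 12 (op12 take() → 76): queue <25,87,21>

linearizable — witness: op1, op2, op3, op4, op5, op7, op8, op9, op6, op10, op11, op12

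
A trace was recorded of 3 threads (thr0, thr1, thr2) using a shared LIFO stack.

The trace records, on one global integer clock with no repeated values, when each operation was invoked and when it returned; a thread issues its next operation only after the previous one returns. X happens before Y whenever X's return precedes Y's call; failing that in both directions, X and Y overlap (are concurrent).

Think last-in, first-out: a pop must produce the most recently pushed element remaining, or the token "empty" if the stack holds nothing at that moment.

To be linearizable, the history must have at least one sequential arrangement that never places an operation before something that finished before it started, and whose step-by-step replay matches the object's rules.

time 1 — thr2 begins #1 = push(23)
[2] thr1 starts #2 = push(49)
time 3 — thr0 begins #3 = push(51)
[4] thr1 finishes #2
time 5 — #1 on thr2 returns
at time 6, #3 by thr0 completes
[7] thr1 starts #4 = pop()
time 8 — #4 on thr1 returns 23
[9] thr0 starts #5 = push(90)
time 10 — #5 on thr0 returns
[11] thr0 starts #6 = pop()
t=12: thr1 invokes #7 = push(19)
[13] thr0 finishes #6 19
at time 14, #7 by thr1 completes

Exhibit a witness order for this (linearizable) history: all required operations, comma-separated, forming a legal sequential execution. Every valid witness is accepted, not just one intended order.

#2, #3, #1, #4, #5, #7, #6

step 1: #2 push(49) — stack <49>
step 2: #3 push(51) — stack <49,51>
step 3: #1 push(23) — stack <49,51,23>
step 4: #4 pop() → 23 — stack <49,51>
step 5: #5 push(90) — stack <49,51,90>
step 6: #7 push(19) — stack <49,51,90,19>
step 7: #6 pop() → 19 — stack <49,51,90>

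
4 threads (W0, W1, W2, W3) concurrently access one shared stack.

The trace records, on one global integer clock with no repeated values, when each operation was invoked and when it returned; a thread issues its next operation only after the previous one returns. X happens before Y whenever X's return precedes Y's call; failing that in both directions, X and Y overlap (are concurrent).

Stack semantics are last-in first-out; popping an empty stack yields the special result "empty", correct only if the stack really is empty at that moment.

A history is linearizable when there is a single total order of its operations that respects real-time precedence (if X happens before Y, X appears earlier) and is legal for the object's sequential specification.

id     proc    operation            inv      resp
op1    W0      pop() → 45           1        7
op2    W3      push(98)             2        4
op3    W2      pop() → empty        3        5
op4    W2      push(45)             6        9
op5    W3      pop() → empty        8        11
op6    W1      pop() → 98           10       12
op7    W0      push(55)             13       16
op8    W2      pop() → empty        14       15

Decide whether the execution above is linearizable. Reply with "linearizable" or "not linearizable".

linearizable

one valid linearization: op3, op2, op4, op1, op6, op5, op8, op7
step 1: op3 pop() → empty — stack <>
step 2: op2 push(98) — stack <98>
step 3: op4 push(45) — stack <98,45>
step 4: op1 pop() → 45 — stack <98>
step 5: op6 pop() → 98 — stack <>
step 6: op5 pop() → empty — stack <>
step 7: op8 pop() → empty — stack <>
step 8: op7 push(55) — stack <55>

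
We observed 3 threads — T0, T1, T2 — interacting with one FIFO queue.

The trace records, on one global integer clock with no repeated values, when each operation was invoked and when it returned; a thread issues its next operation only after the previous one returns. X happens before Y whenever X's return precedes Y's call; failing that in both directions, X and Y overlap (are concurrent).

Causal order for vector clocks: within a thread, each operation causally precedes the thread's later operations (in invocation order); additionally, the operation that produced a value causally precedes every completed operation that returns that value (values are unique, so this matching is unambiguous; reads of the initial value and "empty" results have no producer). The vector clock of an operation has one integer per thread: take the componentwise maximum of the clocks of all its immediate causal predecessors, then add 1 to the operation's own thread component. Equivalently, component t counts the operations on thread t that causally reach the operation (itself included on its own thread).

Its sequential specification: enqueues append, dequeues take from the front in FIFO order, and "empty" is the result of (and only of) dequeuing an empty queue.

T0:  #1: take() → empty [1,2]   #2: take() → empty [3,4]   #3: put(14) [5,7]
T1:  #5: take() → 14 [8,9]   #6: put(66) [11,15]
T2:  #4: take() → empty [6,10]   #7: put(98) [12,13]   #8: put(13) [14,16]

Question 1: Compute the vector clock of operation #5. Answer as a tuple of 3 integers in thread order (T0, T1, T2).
(3, 1, 0)

#4, invoked 6, has no incoming edges; only T2's bump applies → (0, 0, 1)
#1, invoked 1, has no incoming edges; only T0's bump applies → (1, 0, 0)
from VC(#4)=(0, 0, 1), #7 (invoked 12) maxes components and bumps T2 → (0, 0, 2)
from VC(#1)=(1, 0, 0), #2 (invoked 3) maxes components and bumps T0 → (2, 0, 0)
from VC(#7)=(0, 0, 2), #8 (invoked 14) maxes components and bumps T2 → (0, 0, 3)
from VC(#2)=(2, 0, 0), #3 (invoked 5) maxes components and bumps T0 → (3, 0, 0)
from VC(#3)=(3, 0, 0), #5 (invoked 8) maxes components and bumps T1 → (3, 1, 0)
from VC(#5)=(3, 1, 0), #6 (invoked 11) maxes components and bumps T1 → (3, 2, 0)
target: VC(#5) = (3, 1, 0)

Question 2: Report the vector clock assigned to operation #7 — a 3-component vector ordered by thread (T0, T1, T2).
(0, 0, 2)

VC(#4, invoked at 6): no causal predecessors; +1 on T2 → (0, 0, 1)
VC(#1, invoked at 1): no causal predecessors; +1 on T0 → (1, 0, 0)
invoked at 12, #7 merges VC(#4)=(0, 0, 1) and bumps T2's slot → (0, 0, 2)
invoked at 3, #2 merges VC(#1)=(1, 0, 0) and bumps T0's slot → (2, 0, 0)
invoked at 14, #8 merges VC(#7)=(0, 0, 2) and bumps T2's slot → (0, 0, 3)
invoked at 5, #3 merges VC(#2)=(2, 0, 0) and bumps T0's slot → (3, 0, 0)
invoked at 8, #5 merges VC(#3)=(3, 0, 0) and bumps T1's slot → (3, 1, 0)
invoked at 11, #6 merges VC(#5)=(3, 1, 0) and bumps T1's slot → (3, 2, 0)
target: VC(#7) = (0, 0, 2)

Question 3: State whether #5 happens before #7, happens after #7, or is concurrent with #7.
before

#5 spans [8,9], #7 spans [12,13]
resp(#5)=9 < inv(#7)=12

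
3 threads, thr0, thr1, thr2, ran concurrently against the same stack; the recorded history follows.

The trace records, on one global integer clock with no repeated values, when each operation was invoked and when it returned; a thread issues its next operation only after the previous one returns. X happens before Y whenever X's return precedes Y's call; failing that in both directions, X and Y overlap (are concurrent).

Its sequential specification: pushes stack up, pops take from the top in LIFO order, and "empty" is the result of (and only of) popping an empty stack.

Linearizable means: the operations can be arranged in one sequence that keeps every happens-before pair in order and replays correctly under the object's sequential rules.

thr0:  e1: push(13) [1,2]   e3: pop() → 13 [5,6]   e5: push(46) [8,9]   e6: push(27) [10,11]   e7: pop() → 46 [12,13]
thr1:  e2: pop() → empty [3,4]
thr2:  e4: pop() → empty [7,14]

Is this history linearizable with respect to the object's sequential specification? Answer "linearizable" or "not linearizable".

through event 3 a valid linearization exists; event 4 (e2 responding at time 4) ends that
the completed operations (2 total) allow one real-time order; the stack replay rejects it
for example e1, e2 fails at step 2: e2 pop() → empty is not legal there

not linearizable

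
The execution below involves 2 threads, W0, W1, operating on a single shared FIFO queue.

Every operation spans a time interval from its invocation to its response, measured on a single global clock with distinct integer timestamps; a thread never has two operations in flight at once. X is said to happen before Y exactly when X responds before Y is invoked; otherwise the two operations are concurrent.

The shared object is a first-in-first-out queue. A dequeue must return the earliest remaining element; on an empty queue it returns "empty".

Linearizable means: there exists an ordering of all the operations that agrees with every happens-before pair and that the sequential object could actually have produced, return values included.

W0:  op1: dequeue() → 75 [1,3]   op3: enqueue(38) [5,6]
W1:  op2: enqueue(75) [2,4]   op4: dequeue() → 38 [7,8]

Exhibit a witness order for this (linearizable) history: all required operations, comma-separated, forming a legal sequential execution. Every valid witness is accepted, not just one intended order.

after step 1 (op2 enqueue(75)): queue <75>
after step 2 (op1 dequeue() → 75): queue <>
after step 3 (op3 enqueue(38)): queue <38>
after step 4 (op4 dequeue() → 38): queue <>

op2, op1, op3, op4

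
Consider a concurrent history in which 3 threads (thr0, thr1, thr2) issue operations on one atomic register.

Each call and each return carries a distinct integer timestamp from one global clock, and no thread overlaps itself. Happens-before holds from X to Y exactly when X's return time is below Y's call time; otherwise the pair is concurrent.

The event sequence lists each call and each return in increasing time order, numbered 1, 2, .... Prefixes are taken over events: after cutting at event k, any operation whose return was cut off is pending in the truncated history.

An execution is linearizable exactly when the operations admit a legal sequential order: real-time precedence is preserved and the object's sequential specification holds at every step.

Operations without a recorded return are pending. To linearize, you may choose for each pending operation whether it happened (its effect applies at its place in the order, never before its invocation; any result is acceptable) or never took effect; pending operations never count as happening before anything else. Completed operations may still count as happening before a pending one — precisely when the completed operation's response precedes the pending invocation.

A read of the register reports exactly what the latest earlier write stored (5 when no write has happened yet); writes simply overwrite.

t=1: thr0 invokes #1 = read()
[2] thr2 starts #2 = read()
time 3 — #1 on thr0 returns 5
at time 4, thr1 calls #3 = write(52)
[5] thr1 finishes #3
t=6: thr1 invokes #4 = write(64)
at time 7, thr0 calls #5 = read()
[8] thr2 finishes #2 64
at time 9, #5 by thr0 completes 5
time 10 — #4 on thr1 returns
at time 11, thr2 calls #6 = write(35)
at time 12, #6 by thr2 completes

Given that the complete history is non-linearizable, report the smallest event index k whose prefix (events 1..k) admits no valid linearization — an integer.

9

a valid linearization of events 1..8 exists, for instance #1, #3, #4, #2:
1. #1 read() → 5, leaving value 5
2. #3 write(52), leaving value 52
3. #4 write(64) (pending, included), leaving value 64
4. #2 read() → 64, leaving value 64
with event 9 included (#5 responding at time 9), all real-time-consistent orders fail
including or dropping the 1 pending operation (#4) in any combination fails
for example #1, #2, #3, #5 (pending dropped) fails at step 2: #2 read() → 64 is not legal there
for example #1, #3, #2, #5 (pending dropped) fails at step 3: #2 read() → 64 is not legal there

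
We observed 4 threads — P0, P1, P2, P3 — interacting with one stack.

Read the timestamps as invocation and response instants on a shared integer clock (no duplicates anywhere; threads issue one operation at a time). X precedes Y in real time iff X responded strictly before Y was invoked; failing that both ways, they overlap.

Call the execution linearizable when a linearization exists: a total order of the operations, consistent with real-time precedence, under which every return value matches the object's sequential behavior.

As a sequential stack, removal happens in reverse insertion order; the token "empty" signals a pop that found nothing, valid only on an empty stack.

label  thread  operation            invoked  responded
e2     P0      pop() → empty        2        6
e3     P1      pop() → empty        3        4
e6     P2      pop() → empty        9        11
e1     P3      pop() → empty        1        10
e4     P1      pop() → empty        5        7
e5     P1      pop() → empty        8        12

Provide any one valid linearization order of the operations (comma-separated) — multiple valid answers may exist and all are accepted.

after step 1 (e1 pop() → empty): stack <>
after step 2 (e2 pop() → empty): stack <>
after step 3 (e3 pop() → empty): stack <>
after step 4 (e4 pop() → empty): stack <>
after step 5 (e5 pop() → empty): stack <>
after step 6 (e6 pop() → empty): stack <>

e1, e2, e3, e4, e5, e6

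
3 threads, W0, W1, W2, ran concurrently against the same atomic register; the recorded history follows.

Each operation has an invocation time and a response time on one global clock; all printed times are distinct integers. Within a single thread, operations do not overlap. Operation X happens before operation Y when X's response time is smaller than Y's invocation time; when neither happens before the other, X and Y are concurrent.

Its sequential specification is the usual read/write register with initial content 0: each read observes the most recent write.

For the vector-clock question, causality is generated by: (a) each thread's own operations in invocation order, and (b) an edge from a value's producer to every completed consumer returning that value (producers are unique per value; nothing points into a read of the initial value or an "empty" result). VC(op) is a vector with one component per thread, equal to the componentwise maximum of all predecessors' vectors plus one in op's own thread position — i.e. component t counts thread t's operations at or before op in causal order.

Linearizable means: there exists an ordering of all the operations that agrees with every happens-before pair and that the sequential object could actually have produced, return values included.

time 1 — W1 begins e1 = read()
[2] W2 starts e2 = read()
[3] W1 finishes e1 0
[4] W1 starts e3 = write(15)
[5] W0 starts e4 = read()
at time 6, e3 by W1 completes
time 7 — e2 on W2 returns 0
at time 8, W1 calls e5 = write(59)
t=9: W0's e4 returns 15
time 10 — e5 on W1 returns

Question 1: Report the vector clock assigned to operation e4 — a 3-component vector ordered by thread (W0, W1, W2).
Answer: (1, 2, 0)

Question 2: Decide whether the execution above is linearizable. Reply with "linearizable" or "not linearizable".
witness order: e1, e2, e3, e4, e5
step 1: e1 read() → 0 — value 0
step 2: e2 read() → 0 — value 0
step 3: e3 write(15) — value 15
step 4: e4 read() → 15 — value 15
step 5: e5 write(59) — value 59

linearizable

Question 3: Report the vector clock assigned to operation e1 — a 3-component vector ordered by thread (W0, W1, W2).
Answer: (0, 1, 0)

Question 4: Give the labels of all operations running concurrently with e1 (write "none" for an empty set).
Answer: e2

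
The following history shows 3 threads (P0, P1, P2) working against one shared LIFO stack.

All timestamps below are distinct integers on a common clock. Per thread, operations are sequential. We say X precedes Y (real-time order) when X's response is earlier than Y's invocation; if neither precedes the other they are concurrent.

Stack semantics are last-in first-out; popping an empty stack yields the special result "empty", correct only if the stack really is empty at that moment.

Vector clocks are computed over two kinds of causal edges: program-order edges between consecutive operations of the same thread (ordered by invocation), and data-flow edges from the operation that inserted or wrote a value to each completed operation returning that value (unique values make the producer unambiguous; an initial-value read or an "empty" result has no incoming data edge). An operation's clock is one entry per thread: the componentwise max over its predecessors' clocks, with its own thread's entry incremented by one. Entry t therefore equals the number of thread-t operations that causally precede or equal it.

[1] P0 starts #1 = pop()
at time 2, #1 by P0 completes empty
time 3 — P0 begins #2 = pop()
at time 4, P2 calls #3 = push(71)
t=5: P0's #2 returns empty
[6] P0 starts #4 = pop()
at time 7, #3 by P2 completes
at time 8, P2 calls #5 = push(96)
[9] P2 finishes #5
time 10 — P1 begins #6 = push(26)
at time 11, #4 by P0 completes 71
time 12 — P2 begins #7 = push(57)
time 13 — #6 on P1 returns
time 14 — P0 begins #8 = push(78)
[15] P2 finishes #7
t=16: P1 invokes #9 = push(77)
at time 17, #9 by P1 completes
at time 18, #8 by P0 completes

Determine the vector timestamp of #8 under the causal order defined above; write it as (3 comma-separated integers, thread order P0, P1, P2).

#3, invoked 4, has no incoming edges; only P2's bump applies → (0, 0, 1)
#6, invoked 10, has no incoming edges; only P1's bump applies → (0, 1, 0)
#1, invoked 1, has no incoming edges; only P0's bump applies → (1, 0, 0)
invoked at 8, #5 merges VC(#3)=(0, 0, 1) and bumps P2's slot → (0, 0, 2)
invoked at 16, #9 merges VC(#6)=(0, 1, 0) and bumps P1's slot → (0, 2, 0)
invoked at 3, #2 merges VC(#1)=(1, 0, 0) and bumps P0's slot → (2, 0, 0)
invoked at 12, #7 merges VC(#5)=(0, 0, 2) and bumps P2's slot → (0, 0, 3)
invoked at 6, #4 merges VC(#2)=(2, 0, 0), VC(#3)=(0, 0, 1) and bumps P0's slot → (3, 0, 1)
invoked at 14, #8 merges VC(#4)=(3, 0, 1) and bumps P0's slot → (4, 0, 1)
target: VC(#8) = (4, 0, 1)

(4, 0, 1)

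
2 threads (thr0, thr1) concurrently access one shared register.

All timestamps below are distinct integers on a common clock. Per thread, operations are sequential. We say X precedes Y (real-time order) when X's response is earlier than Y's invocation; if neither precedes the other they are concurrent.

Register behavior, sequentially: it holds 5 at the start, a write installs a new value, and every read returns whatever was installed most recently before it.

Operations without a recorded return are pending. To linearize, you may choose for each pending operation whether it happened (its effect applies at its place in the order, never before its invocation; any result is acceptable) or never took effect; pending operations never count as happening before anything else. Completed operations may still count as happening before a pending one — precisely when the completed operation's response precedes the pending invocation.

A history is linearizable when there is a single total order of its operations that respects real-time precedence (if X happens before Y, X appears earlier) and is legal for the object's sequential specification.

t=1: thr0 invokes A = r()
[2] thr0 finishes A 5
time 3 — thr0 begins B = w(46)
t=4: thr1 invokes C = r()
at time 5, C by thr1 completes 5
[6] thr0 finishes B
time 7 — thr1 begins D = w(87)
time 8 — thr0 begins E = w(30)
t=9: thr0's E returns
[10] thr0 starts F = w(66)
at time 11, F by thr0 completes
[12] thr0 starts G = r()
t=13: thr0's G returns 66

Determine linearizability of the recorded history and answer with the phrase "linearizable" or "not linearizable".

linearizable

a witness: A, C, B, D, E, F, G
after step 1 (A r() → 5): value 5
after step 2 (C r() → 5): value 5
after step 3 (B w(46)): value 46
after step 4 (D w(87) (pending, included)): value 87
after step 5 (E w(30)): value 30
after step 6 (F w(66)): value 66
after step 7 (G r() → 66): value 66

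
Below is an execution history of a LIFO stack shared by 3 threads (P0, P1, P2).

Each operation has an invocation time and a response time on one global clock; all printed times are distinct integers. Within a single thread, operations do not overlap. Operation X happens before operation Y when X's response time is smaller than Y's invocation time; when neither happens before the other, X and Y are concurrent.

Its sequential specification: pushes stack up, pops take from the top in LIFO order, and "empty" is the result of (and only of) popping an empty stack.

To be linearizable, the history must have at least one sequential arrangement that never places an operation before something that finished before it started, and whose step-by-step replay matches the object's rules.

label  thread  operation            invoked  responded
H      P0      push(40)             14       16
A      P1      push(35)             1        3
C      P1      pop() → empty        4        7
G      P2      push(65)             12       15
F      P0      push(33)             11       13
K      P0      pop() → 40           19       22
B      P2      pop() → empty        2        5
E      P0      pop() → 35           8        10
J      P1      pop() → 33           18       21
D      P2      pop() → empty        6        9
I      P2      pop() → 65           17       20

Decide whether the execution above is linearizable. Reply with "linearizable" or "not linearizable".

not linearizable

the violation lands at event 9, D's response at time 9: events 1..8 linearize, events 1..9 do not
checked exhaustively: 5 real-time-consistent orders of 4 completed operations, zero legal LIFO stack replays
no escape via the 1 pending operation (E): every completion choice fails
sample order A, B, C, D (pending dropped) stalls at step 2 — B pop() → empty has no legal effect
sample order A, B, D, C (pending dropped) stalls at step 2 — B pop() → empty has no legal effect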